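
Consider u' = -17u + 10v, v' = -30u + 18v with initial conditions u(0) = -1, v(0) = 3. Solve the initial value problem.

u(t) = 9e^(3t) - 10e^(-2t), v(t) = 18e^(3t) - 15e^(-2t)

Coefficient matrix A = [[-17, 10], [-30, 18]].
Characteristic polynomial det(A - λI) = λ^2 - λ - 6 = 0.
Eigenvalues λ = -2, 3.
For λ=-2: (A-λI) row 1 is [-15, 10], so an eigenvector is (-2, -3).
For λ=3: (A-λI) row 1 is [-20, 10], so an eigenvector is (-1, -2).
General solution: C_1e^(-2t)(-2,-3) + C_2e^(3t)(-1,-2).
Applying u(0)=-1, v(0)=3 gives C_1=5, C_2=-9.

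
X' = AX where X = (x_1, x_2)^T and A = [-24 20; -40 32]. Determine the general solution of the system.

Coefficient matrix A = [[-24, 20], [-40, 32]].
Characteristic polynomial det(A - λI) = λ^2 - 8λ + 32 = 0.
Eigenvalues λ = 4 ± 4i (complex conjugate pair).
For λ=4+4i: an eigenvector is (1,1) - i(-2,-3) = (1 + 2i, 1 + 3i).
A real fundamental pair from Re and Im of e^((4+4i)t)v: X_1 = e^(4t)(cos(4t)·(1,1) + sin(4t)·(-2,-3)), X_2 = e^(4t)(sin(4t)·(1,1) - cos(4t)·(-2,-3)).
General solution: c_1X_1 + c_2X_2.

x_1(t) = -2c_1e^(4t)sin(4t) + c_1e^(4t)cos(4t) + c_2e^(4t)sin(4t) + 2c_2e^(4t)cos(4t), x_2(t) = -3c_1e^(4t)sin(4t) + c_1e^(4t)cos(4t) + c_2e^(4t)sin(4t) + 3c_2e^(4t)cos(4t)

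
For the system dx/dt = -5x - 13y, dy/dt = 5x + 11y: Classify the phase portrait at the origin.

A = [[-5,-13],[5,11]]; det(A-λI) = λ^2 - 6λ + 10.
λ = 3 ± i: positive real part.

unstable spiral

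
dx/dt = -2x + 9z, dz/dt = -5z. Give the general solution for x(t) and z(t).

Coefficient matrix A = [[-2, 9], [0, -5]].
Characteristic polynomial det(A - λI) = λ^2 + 7λ + 10 = 0.
Eigenvalues λ = -2, -5.
For λ=-2: (A-λI) row 1 is [0, 9], so an eigenvector is (-1, 0).
For λ=-5: (A-λI) row 1 is [3, 9], so an eigenvector is (3, -1).
General solution: K_1e^(-2t)(-1,0) + K_2e^(-5t)(3,-1).

x(t) = -K_1e^(-2t) + 3K_2e^(-5t), z(t) = -K_2e^(-5t)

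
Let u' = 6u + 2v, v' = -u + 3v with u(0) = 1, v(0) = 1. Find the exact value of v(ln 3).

-243

A = [[6,2],[-1,3]]; eigenvalues λ = 4, 5.
Eigenvectors: (-1,1) for λ=4, (2,-1) for λ=5.
From the initial condition, c_1 = 3, c_2 = 2.
v(ln 3) = (3)(3^4)(1) + (2)(3^5)(-1) = -243.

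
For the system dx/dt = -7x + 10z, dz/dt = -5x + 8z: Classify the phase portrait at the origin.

A = [[-7,10],[-5,8]]; det(A-λI) = λ^2 - λ - 6.
λ = -2, 3: opposite signs.

saddle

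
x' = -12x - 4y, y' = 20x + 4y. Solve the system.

Coefficient matrix A = [[-12, -4], [20, 4]].
Characteristic polynomial det(A - λI) = λ^2 + 8λ + 32 = 0.
Eigenvalues λ = -4 ± 4i (complex conjugate pair).
For λ=-4+4i: an eigenvector is (0,1) - i(-1,2) = (0 + i, 1 - 2i).
A real fundamental pair from Re and Im of e^((-4+4i)t)v: X_1 = e^(-4t)(cos(4t)·(0,1) + sin(4t)·(-1,2)), X_2 = e^(-4t)(sin(4t)·(0,1) - cos(4t)·(-1,2)).
General solution: C_1X_1 + C_2X_2.

x(t) = -C_1e^(-4t)sin(4t) + C_2e^(-4t)cos(4t), y(t) = 2C_1e^(-4t)sin(4t) + C_1e^(-4t)cos(4t) + C_2e^(-4t)sin(4t) - 2C_2e^(-4t)cos(4t)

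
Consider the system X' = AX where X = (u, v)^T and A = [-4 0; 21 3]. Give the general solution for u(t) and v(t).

u(t) = c_1e^(-4t), v(t) = -3c_1e^(-4t) + c_2e^(3t)

Coefficient matrix A = [[-4, 0], [21, 3]].
Characteristic polynomial det(A - λI) = λ^2 + λ - 12 = 0.
Eigenvalues λ = -4, 3.
For λ=-4: (A-λI) row 2 is [21, 7], so an eigenvector is (1, -3).
For λ=3: (A-λI) row 1 is [-7, 0], so an eigenvector is (0, 1).
General solution: c_1e^(-4t)(1,-3) + c_2e^(3t)(0,1).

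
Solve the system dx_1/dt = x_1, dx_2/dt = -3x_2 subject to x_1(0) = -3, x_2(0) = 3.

Coefficient matrix A = [[1, 0], [0, -3]].
Characteristic polynomial det(A - λI) = λ^2 + 2λ - 3 = 0.
Eigenvalues λ = -3, 1.
For λ=-3: (A-λI) row 1 is [4, 0], so an eigenvector is (0, 1).
For λ=1: (A-λI) row 2 is [0, -4], so an eigenvector is (-1, 0).
General solution: C_1e^(-3t)(0,1) + C_2e^(t)(-1,0).
Applying x_1(0)=-3, x_2(0)=3 gives C_1=3, C_2=3.

x_1(t) = -3e^(t), x_2(t) = 3e^(-3t)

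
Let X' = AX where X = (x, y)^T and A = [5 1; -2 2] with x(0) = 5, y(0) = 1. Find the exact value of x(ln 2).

128

A = [[5,1],[-2,2]]; eigenvalues λ = 4, 3.
Eigenvectors: (1,-1) for λ=4, (-1,2) for λ=3.
From the initial condition, c_1 = 11, c_2 = 6.
x(ln 2) = (11)(2^4)(1) + (6)(2^3)(-1) = 128.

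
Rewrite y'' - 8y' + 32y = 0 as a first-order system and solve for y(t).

y(t) = c_1e^(4t)cos(4t) + c_2e^(4t)sin(4t)

Let x_1 = y, x_2 = y'. Then x_1' = x_2 and x_2' = -32x_1 + 8x_2.
A = [[0,1],[-32,8]]; det(A-λI) = λ^2 - 8λ + 32.
Eigenvalues λ = 4 ± 4i.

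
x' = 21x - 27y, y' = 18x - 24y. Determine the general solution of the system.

x(t) = -3c_1e^(3t) - c_2e^(-6t), y(t) = -2c_1e^(3t) - c_2e^(-6t)

Coefficient matrix A = [[21, -27], [18, -24]].
Characteristic polynomial det(A - λI) = λ^2 + 3λ - 18 = 0.
Eigenvalues λ = 3, -6.
For λ=3: (A-λI) row 1 is [18, -27], so an eigenvector is (-3, -2).
For λ=-6: (A-λI) row 1 is [27, -27], so an eigenvector is (-1, -1).
General solution: c_1e^(3t)(-3,-2) + c_2e^(-6t)(-1,-1).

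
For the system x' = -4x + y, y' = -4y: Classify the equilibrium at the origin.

stable improper node

A = [[-4,1],[0,-4]]; det(A-λI) = λ^2 + 8λ + 16.
repeated λ = -4 with a single eigenvector.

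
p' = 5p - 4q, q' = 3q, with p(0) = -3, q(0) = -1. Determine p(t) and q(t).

Coefficient matrix A = [[5, -4], [0, 3]].
Characteristic polynomial det(A - λI) = λ^2 - 8λ + 15 = 0.
Eigenvalues λ = 5, 3.
For λ=5: (A-λI) row 1 is [0, -4], so an eigenvector is (1, 0).
For λ=3: (A-λI) row 1 is [2, -4], so an eigenvector is (2, 1).
General solution: C_1e^(5t)(1,0) + C_2e^(3t)(2,1).
Applying p(0)=-3, q(0)=-1 gives C_1=-1, C_2=-1.

p(t) = -e^(5t) - 2e^(3t), q(t) = -e^(3t)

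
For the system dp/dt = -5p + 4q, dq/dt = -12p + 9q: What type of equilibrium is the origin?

A = [[-5,4],[-12,9]]; det(A-λI) = λ^2 - 4λ + 3.
λ = 3, 1: both positive.

unstable node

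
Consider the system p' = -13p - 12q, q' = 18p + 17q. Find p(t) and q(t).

p(t) = 2C_1e^(5t) - C_2e^(-t), q(t) = -3C_1e^(5t) + C_2e^(-t)

Coefficient matrix A = [[-13, -12], [18, 17]].
Characteristic polynomial det(A - λI) = λ^2 - 4λ - 5 = 0.
Eigenvalues λ = 5, -1.
For λ=5: (A-λI) row 1 is [-18, -12], so an eigenvector is (2, -3).
For λ=-1: (A-λI) row 1 is [-12, -12], so an eigenvector is (-1, 1).
General solution: C_1e^(5t)(2,-3) + C_2e^(-t)(-1,1).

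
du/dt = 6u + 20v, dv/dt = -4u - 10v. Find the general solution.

Coefficient matrix A = [[6, 20], [-4, -10]].
Characteristic polynomial det(A - λI) = λ^2 + 4λ + 20 = 0.
Eigenvalues λ = -2 ± 4i (complex conjugate pair).
For λ=-2+4i: an eigenvector is (2,-1) - i(-1,0) = (2 + i, -1).
A real fundamental pair from Re and Im of e^((-2+4i)t)v: X_1 = e^(-2t)(cos(4t)·(2,-1) + sin(4t)·(-1,0)), X_2 = e^(-2t)(sin(4t)·(2,-1) - cos(4t)·(-1,0)).
General solution: C_1X_1 + C_2X_2.

u(t) = -C_1e^(-2t)sin(4t) + 2C_1e^(-2t)cos(4t) + 2C_2e^(-2t)sin(4t) + C_2e^(-2t)cos(4t), v(t) = -C_1e^(-2t)cos(4t) - C_2e^(-2t)sin(4t)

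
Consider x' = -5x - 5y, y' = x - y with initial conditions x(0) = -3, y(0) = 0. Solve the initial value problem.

Coefficient matrix A = [[-5, -5], [1, -1]].
Characteristic polynomial det(A - λI) = λ^2 + 6λ + 10 = 0.
Eigenvalues λ = -3 ± i (complex conjugate pair).
For λ=-3+i: an eigenvector is (2,-1) - i(1,0) = (2 - i, -1).
A real fundamental pair from Re and Im of e^((-3+i)t)v: X_1 = e^(-3t)(cos(t)·(2,-1) + sin(t)·(1,0)), X_2 = e^(-3t)(sin(t)·(2,-1) - cos(t)·(1,0)).
General solution: c_1X_1 + c_2X_2.
Applying x(0)=-3, y(0)=0 gives c_1=0, c_2=3.

x(t) = 6e^(-3t)sin(t) - 3e^(-3t)cos(t), y(t) = -3e^(-3t)sin(t)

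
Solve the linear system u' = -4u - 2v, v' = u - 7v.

Coefficient matrix A = [[-4, -2], [1, -7]].
Characteristic polynomial det(A - λI) = λ^2 + 11λ + 30 = 0.
Eigenvalues λ = -6, -5.
For λ=-6: (A-λI) row 1 is [2, -2], so an eigenvector is (-1, -1).
For λ=-5: (A-λI) row 1 is [1, -2], so an eigenvector is (2, 1).
General solution: C_1e^(-6t)(-1,-1) + C_2e^(-5t)(2,1).

u(t) = -C_1e^(-6t) + 2C_2e^(-5t), v(t) = -C_1e^(-6t) + C_2e^(-5t)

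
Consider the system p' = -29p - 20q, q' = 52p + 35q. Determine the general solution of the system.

p(t) = K_1e^(3t)sin(4t) - 2K_1e^(3t)cos(4t) - 2K_2e^(3t)sin(4t) - K_2e^(3t)cos(4t), q(t) = -2K_1e^(3t)sin(4t) + 3K_1e^(3t)cos(4t) + 3K_2e^(3t)sin(4t) + 2K_2e^(3t)cos(4t)

Coefficient matrix A = [[-29, -20], [52, 35]].
Characteristic polynomial det(A - λI) = λ^2 - 6λ + 25 = 0.
Eigenvalues λ = 3 ± 4i (complex conjugate pair).
For λ=3+4i: an eigenvector is (-2,3) - i(1,-2) = (-2 - i, 3 + 2i).
A real fundamental pair from Re and Im of e^((3+4i)t)v: X_1 = e^(3t)(cos(4t)·(-2,3) + sin(4t)·(1,-2)), X_2 = e^(3t)(sin(4t)·(-2,3) - cos(4t)·(1,-2)).
General solution: K_1X_1 + K_2X_2.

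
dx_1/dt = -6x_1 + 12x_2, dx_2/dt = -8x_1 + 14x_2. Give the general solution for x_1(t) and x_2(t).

x_1(t) = c_1e^(6t) + 3c_2e^(2t), x_2(t) = c_1e^(6t) + 2c_2e^(2t)

Coefficient matrix A = [[-6, 12], [-8, 14]].
Characteristic polynomial det(A - λI) = λ^2 - 8λ + 12 = 0.
Eigenvalues λ = 6, 2.
For λ=6: (A-λI) row 1 is [-12, 12], so an eigenvector is (1, 1).
For λ=2: (A-λI) row 1 is [-8, 12], so an eigenvector is (3, 2).
General solution: c_1e^(6t)(1,1) + c_2e^(2t)(3,2).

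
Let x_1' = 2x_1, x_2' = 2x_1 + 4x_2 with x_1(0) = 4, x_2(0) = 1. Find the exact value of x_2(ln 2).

64

A = [[2,0],[2,4]]; eigenvalues λ = 4, 2.
Eigenvectors: (0,-1) for λ=4, (1,-1) for λ=2.
From the initial condition, c_1 = -5, c_2 = 4.
x_2(ln 2) = (-5)(2^4)(-1) + (4)(2^2)(-1) = 64.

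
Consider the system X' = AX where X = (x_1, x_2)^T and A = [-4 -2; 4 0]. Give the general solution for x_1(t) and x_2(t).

x_1(t) = c_1e^(-2t)cos(2t) + c_2e^(-2t)sin(2t), x_2(t) = c_1e^(-2t)sin(2t) - c_1e^(-2t)cos(2t) - c_2e^(-2t)sin(2t) - c_2e^(-2t)cos(2t)

Coefficient matrix A = [[-4, -2], [4, 0]].
Characteristic polynomial det(A - λI) = λ^2 + 4λ + 8 = 0.
Eigenvalues λ = -2 ± 2i (complex conjugate pair).
For λ=-2+2i: an eigenvector is (1,-1) - i(0,1) = (1, -1 - i).
A real fundamental pair from Re and Im of e^((-2+2i)t)v: X_1 = e^(-2t)(cos(2t)·(1,-1) + sin(2t)·(0,1)), X_2 = e^(-2t)(sin(2t)·(1,-1) - cos(2t)·(0,1)).
General solution: c_1X_1 + c_2X_2.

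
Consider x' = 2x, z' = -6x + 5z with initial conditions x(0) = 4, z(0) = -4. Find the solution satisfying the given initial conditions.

x(t) = 4e^(2t), z(t) = -12e^(5t) + 8e^(2t)

Coefficient matrix A = [[2, 0], [-6, 5]].
Characteristic polynomial det(A - λI) = λ^2 - 7λ + 10 = 0.
Eigenvalues λ = 5, 2.
For λ=5: (A-λI) row 1 is [-3, 0], so an eigenvector is (0, -1).
For λ=2: (A-λI) row 2 is [-6, 3], so an eigenvector is (1, 2).
General solution: K_1e^(5t)(0,-1) + K_2e^(2t)(1,2).
Applying x(0)=4, z(0)=-4 gives K_1=12, K_2=4.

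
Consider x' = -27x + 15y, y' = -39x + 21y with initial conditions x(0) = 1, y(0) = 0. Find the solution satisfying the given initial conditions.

x(t) = -8e^(-3t)sin(3t) + e^(-3t)cos(3t), y(t) = -13e^(-3t)sin(3t)

Coefficient matrix A = [[-27, 15], [-39, 21]].
Characteristic polynomial det(A - λI) = λ^2 + 6λ + 18 = 0.
Eigenvalues λ = -3 ± 3i (complex conjugate pair).
For λ=-3+3i: an eigenvector is (-2,-3) - i(1,2) = (-2 - i, -3 - 2i).
A real fundamental pair from Re and Im of e^((-3+3i)t)v: X_1 = e^(-3t)(cos(3t)·(-2,-3) + sin(3t)·(1,2)), X_2 = e^(-3t)(sin(3t)·(-2,-3) - cos(3t)·(1,2)).
General solution: C_1X_1 + C_2X_2.
Applying x(0)=1, y(0)=0 gives C_1=-2, C_2=3.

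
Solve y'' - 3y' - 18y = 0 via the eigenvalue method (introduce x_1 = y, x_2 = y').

Let x_1 = y, x_2 = y'. Then x_1' = x_2 and x_2' = 18x_1 + 3x_2.
A = [[0,1],[18,3]]; det(A-λI) = λ^2 - 3λ - 18.
Eigenvalues λ = -3, 6 with eigenvectors (1,-3), (1,6).

y(t) = c_1e^(-3t) + c_2e^(6t)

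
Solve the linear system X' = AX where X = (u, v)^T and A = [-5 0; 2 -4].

Coefficient matrix A = [[-5, 0], [2, -4]].
Characteristic polynomial det(A - λI) = λ^2 + 9λ + 20 = 0.
Eigenvalues λ = -4, -5.
For λ=-4: (A-λI) row 1 is [-1, 0], so an eigenvector is (0, 1).
For λ=-5: (A-λI) row 2 is [2, 1], so an eigenvector is (-1, 2).
General solution: K_1e^(-4t)(0,1) + K_2e^(-5t)(-1,2).

u(t) = -K_2e^(-5t), v(t) = K_1e^(-4t) + 2K_2e^(-5t)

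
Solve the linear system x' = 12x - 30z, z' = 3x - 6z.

Coefficient matrix A = [[12, -30], [3, -6]].
Characteristic polynomial det(A - λI) = λ^2 - 6λ + 18 = 0.
Eigenvalues λ = 3 ± 3i (complex conjugate pair).
For λ=3+3i: an eigenvector is (-3,-1) - i(1,0) = (-3 - i, -1).
A real fundamental pair from Re and Im of e^((3+3i)t)v: X_1 = e^(3t)(cos(3t)·(-3,-1) + sin(3t)·(1,0)), X_2 = e^(3t)(sin(3t)·(-3,-1) - cos(3t)·(1,0)).
General solution: K_1X_1 + K_2X_2.

x(t) = K_1e^(3t)sin(3t) - 3K_1e^(3t)cos(3t) - 3K_2e^(3t)sin(3t) - K_2e^(3t)cos(3t), z(t) = -K_1e^(3t)cos(3t) - K_2e^(3t)sin(3t)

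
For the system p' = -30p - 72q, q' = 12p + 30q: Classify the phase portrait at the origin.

A = [[-30,-72],[12,30]]; det(A-λI) = λ^2 - 36.
λ = -6, 6: opposite signs.

saddle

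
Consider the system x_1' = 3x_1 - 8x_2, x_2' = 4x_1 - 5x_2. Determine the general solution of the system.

Coefficient matrix A = [[3, -8], [4, -5]].
Characteristic polynomial det(A - λI) = λ^2 + 2λ + 17 = 0.
Eigenvalues λ = -1 ± 4i (complex conjugate pair).
For λ=-1+4i: an eigenvector is (1,1) - i(-1,0) = (1 + i, 1).
A real fundamental pair from Re and Im of e^((-1+4i)t)v: X_1 = e^(-t)(cos(4t)·(1,1) + sin(4t)·(-1,0)), X_2 = e^(-t)(sin(4t)·(1,1) - cos(4t)·(-1,0)).
General solution: c_1X_1 + c_2X_2.

x_1(t) = -c_1e^(-t)sin(4t) + c_1e^(-t)cos(4t) + c_2e^(-t)sin(4t) + c_2e^(-t)cos(4t), x_2(t) = c_1e^(-t)cos(4t) + c_2e^(-t)sin(4t)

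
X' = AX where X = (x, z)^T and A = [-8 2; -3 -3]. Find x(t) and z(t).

x(t) = -C_1e^(-6t) - 2C_2e^(-5t), z(t) = -C_1e^(-6t) - 3C_2e^(-5t)

Coefficient matrix A = [[-8, 2], [-3, -3]].
Characteristic polynomial det(A - λI) = λ^2 + 11λ + 30 = 0.
Eigenvalues λ = -6, -5.
For λ=-6: (A-λI) row 1 is [-2, 2], so an eigenvector is (-1, -1).
For λ=-5: (A-λI) row 1 is [-3, 2], so an eigenvector is (-2, -3).
General solution: C_1e^(-6t)(-1,-1) + C_2e^(-5t)(-2,-3).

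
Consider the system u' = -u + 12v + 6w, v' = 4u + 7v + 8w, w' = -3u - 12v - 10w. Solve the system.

Coefficient matrix A = [[-1, 12, 6], [4, 7, 8], [-3, -12, -10]].
det(A - λI) = 0 gives eigenvalues λ = 1, -4, -1.
For λ=1: eigenvector (-3,-2,3).
For λ=-4: eigenvector (2,0,-1).
For λ=-1: eigenvector (2,1,-2).
General solution: c_1e^(t)(-3,-2,3) + c_2e^(-4t)(2,0,-1) + c_3e^(-t)(2,1,-2).

u(t) = -3c_1e^(t) + 2c_2e^(-4t) + 2c_3e^(-t), v(t) = -2c_1e^(t) + c_3e^(-t), w(t) = 3c_1e^(t) - c_2e^(-4t) - 2c_3e^(-t)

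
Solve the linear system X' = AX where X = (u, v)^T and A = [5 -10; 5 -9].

Coefficient matrix A = [[5, -10], [5, -9]].
Characteristic polynomial det(A - λI) = λ^2 + 4λ + 5 = 0.
Eigenvalues λ = -2 ± i (complex conjugate pair).
For λ=-2+i: an eigenvector is (1,1) - i(-3,-2) = (1 + 3i, 1 + 2i).
A real fundamental pair from Re and Im of e^((-2+i)t)v: X_1 = e^(-2t)(cos(t)·(1,1) + sin(t)·(-3,-2)), X_2 = e^(-2t)(sin(t)·(1,1) - cos(t)·(-3,-2)).
General solution: C_1X_1 + C_2X_2.

u(t) = -3C_1e^(-2t)sin(t) + C_1e^(-2t)cos(t) + C_2e^(-2t)sin(t) + 3C_2e^(-2t)cos(t), v(t) = -2C_1e^(-2t)sin(t) + C_1e^(-2t)cos(t) + C_2e^(-2t)sin(t) + 2C_2e^(-2t)cos(t)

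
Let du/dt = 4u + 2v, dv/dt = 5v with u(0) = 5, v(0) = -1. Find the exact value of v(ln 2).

A = [[4,2],[0,5]]; eigenvalues λ = 5, 4.
Eigenvectors: (2,1) for λ=5, (1,0) for λ=4.
From the initial condition, c_1 = -1, c_2 = 7.
v(ln 2) = (-1)(2^5)(1) + (7)(2^4)(0) = -32.

-32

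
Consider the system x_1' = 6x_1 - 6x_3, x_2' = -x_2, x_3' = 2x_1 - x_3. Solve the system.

x_1(t) = 3K_2e^(2t) - 2K_3e^(3t), x_2(t) = K_1e^(-t), x_3(t) = 2K_2e^(2t) - K_3e^(3t)

Coefficient matrix A = [[6, 0, -6], [0, -1, 0], [2, 0, -1]].
det(A - λI) = 0 gives eigenvalues λ = -1, 2, 3.
For λ=-1: eigenvector (0,1,0).
For λ=2: eigenvector (3,0,2).
For λ=3: eigenvector (-2,0,-1).
General solution: K_1e^(-t)(0,1,0) + K_2e^(2t)(3,0,2) + K_3e^(3t)(-2,0,-1).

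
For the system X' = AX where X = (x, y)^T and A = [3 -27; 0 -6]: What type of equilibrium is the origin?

A = [[3,-27],[0,-6]]; det(A-λI) = λ^2 + 3λ - 18.
λ = 3, -6: opposite signs.

saddle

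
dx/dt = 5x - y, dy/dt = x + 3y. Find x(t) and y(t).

Coefficient matrix A = [[5, -1], [1, 3]].
Characteristic polynomial det(A - λI) = λ^2 - 8λ + 16 = 0.
Single eigenvalue λ = 4 with algebraic multiplicity 2.
Eigenvector v = (1,1); generalized eigenvector w with (A-λI)w=v is (-2,-3).
General solution: e^(4t)[c_1·v + c_2·(t·v + w)].

x(t) = c_1e^(4t) + c_2te^(4t) - 2c_2e^(4t), y(t) = c_1e^(4t) + c_2te^(4t) - 3c_2e^(4t)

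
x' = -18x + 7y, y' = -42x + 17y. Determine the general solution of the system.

x(t) = -C_1e^(-4t) - C_2e^(3t), y(t) = -2C_1e^(-4t) - 3C_2e^(3t)

Coefficient matrix A = [[-18, 7], [-42, 17]].
Characteristic polynomial det(A - λI) = λ^2 + λ - 12 = 0.
Eigenvalues λ = -4, 3.
For λ=-4: (A-λI) row 1 is [-14, 7], so an eigenvector is (-1, -2).
For λ=3: (A-λI) row 1 is [-21, 7], so an eigenvector is (-1, -3).
General solution: C_1e^(-4t)(-1,-2) + C_2e^(3t)(-1,-3).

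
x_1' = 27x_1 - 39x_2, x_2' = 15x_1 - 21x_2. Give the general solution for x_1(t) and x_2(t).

Coefficient matrix A = [[27, -39], [15, -21]].
Characteristic polynomial det(A - λI) = λ^2 - 6λ + 18 = 0.
Eigenvalues λ = 3 ± 3i (complex conjugate pair).
For λ=3+3i: an eigenvector is (2,1) - i(3,2) = (2 - 3i, 1 - 2i).
A real fundamental pair from Re and Im of e^((3+3i)t)v: X_1 = e^(3t)(cos(3t)·(2,1) + sin(3t)·(3,2)), X_2 = e^(3t)(sin(3t)·(2,1) - cos(3t)·(3,2)).
General solution: C_1X_1 + C_2X_2.

x_1(t) = 3C_1e^(3t)sin(3t) + 2C_1e^(3t)cos(3t) + 2C_2e^(3t)sin(3t) - 3C_2e^(3t)cos(3t), x_2(t) = 2C_1e^(3t)sin(3t) + C_1e^(3t)cos(3t) + C_2e^(3t)sin(3t) - 2C_2e^(3t)cos(3t)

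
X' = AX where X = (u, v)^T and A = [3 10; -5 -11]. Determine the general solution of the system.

u(t) = -C_1e^(-4t)sin(t) - 3C_1e^(-4t)cos(t) - 3C_2e^(-4t)sin(t) + C_2e^(-4t)cos(t), v(t) = C_1e^(-4t)sin(t) + 2C_1e^(-4t)cos(t) + 2C_2e^(-4t)sin(t) - C_2e^(-4t)cos(t)

Coefficient matrix A = [[3, 10], [-5, -11]].
Characteristic polynomial det(A - λI) = λ^2 + 8λ + 17 = 0.
Eigenvalues λ = -4 ± i (complex conjugate pair).
For λ=-4+i: an eigenvector is (-3,2) - i(-1,1) = (-3 + i, 2 - i).
A real fundamental pair from Re and Im of e^((-4+i)t)v: X_1 = e^(-4t)(cos(t)·(-3,2) + sin(t)·(-1,1)), X_2 = e^(-4t)(sin(t)·(-3,2) - cos(t)·(-1,1)).
General solution: C_1X_1 + C_2X_2.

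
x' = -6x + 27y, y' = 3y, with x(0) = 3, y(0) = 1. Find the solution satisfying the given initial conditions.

x(t) = 3e^(3t), y(t) = e^(3t)

Coefficient matrix A = [[-6, 27], [0, 3]].
Characteristic polynomial det(A - λI) = λ^2 + 3λ - 18 = 0.
Eigenvalues λ = -6, 3.
For λ=-6: (A-λI) row 1 is [0, 27], so an eigenvector is (1, 0).
For λ=3: (A-λI) row 1 is [-9, 27], so an eigenvector is (-3, -1).
General solution: c_1e^(-6t)(1,0) + c_2e^(3t)(-3,-1).
Applying x(0)=3, y(0)=1 gives c_1=0, c_2=-1.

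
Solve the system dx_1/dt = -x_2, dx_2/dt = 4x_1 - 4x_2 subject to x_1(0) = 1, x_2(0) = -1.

x_1(t) = 3te^(-2t) + e^(-2t), x_2(t) = 6te^(-2t) - e^(-2t)

Coefficient matrix A = [[0, -1], [4, -4]].
Characteristic polynomial det(A - λI) = λ^2 + 4λ + 4 = 0.
Single eigenvalue λ = -2 with algebraic multiplicity 2.
Eigenvector v = (1,2); generalized eigenvector w with (A-λI)w=v is (-1,-3).
General solution: e^(-2t)[c_1·v + c_2·(t·v + w)].
Applying x_1(0)=1, x_2(0)=-1 gives c_1=4, c_2=3.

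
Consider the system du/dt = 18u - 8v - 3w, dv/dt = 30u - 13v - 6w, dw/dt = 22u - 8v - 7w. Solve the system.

Coefficient matrix A = [[18, -8, -3], [30, -13, -6], [22, -8, -7]].
det(A - λI) = 0 gives eigenvalues λ = 3, -4, -1.
For λ=3: eigenvector (-2,-3,-2).
For λ=-4: eigenvector (1,2,2).
For λ=-1: eigenvector (-1,-2,-1).
General solution: c_1e^(3t)(-2,-3,-2) + c_2e^(-4t)(1,2,2) + c_3e^(-t)(-1,-2,-1).

u(t) = -2c_1e^(3t) + c_2e^(-4t) - c_3e^(-t), v(t) = -3c_1e^(3t) + 2c_2e^(-4t) - 2c_3e^(-t), w(t) = -2c_1e^(3t) + 2c_2e^(-4t) - c_3e^(-t)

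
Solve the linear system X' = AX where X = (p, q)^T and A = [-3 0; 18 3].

Coefficient matrix A = [[-3, 0], [18, 3]].
Characteristic polynomial det(A - λI) = λ^2 - 9 = 0.
Eigenvalues λ = -3, 3.
For λ=-3: (A-λI) row 2 is [18, 6], so an eigenvector is (1, -3).
For λ=3: (A-λI) row 1 is [-6, 0], so an eigenvector is (0, -1).
General solution: c_1e^(-3t)(1,-3) + c_2e^(3t)(0,-1).

p(t) = c_1e^(-3t), q(t) = -3c_1e^(-3t) - c_2e^(3t)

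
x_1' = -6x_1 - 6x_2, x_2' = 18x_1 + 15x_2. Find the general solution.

x_1(t) = -2K_1e^(3t) - K_2e^(6t), x_2(t) = 3K_1e^(3t) + 2K_2e^(6t)

Coefficient matrix A = [[-6, -6], [18, 15]].
Characteristic polynomial det(A - λI) = λ^2 - 9λ + 18 = 0.
Eigenvalues λ = 3, 6.
For λ=3: (A-λI) row 1 is [-9, -6], so an eigenvector is (-2, 3).
For λ=6: (A-λI) row 1 is [-12, -6], so an eigenvector is (-1, 2).
General solution: K_1e^(3t)(-2,3) + K_2e^(6t)(-1,2).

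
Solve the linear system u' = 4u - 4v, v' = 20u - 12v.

u(t) = c_1e^(-4t)sin(4t) - c_2e^(-4t)cos(4t), v(t) = 2c_1e^(-4t)sin(4t) - c_1e^(-4t)cos(4t) - c_2e^(-4t)sin(4t) - 2c_2e^(-4t)cos(4t)

Coefficient matrix A = [[4, -4], [20, -12]].
Characteristic polynomial det(A - λI) = λ^2 + 8λ + 32 = 0.
Eigenvalues λ = -4 ± 4i (complex conjugate pair).
For λ=-4+4i: an eigenvector is (0,-1) - i(1,2) = (0 - i, -1 - 2i).
A real fundamental pair from Re and Im of e^((-4+4i)t)v: X_1 = e^(-4t)(cos(4t)·(0,-1) + sin(4t)·(1,2)), X_2 = e^(-4t)(sin(4t)·(0,-1) - cos(4t)·(1,2)).
General solution: c_1X_1 + c_2X_2.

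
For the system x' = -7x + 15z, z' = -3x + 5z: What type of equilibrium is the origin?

stable spiral

A = [[-7,15],[-3,5]]; det(A-λI) = λ^2 + 2λ + 10.
λ = -1 ± 3i: negative real part.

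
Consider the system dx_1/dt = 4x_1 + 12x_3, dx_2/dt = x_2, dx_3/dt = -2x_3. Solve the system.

x_1(t) = K_1e^(4t) - 2K_3e^(-2t), x_2(t) = K_2e^(t), x_3(t) = K_3e^(-2t)

Coefficient matrix A = [[4, 0, 12], [0, 1, 0], [0, 0, -2]].
det(A - λI) = 0 gives eigenvalues λ = 4, 1, -2.
For λ=4: eigenvector (1,0,0).
For λ=1: eigenvector (0,1,0).
For λ=-2: eigenvector (-2,0,1).
General solution: K_1e^(4t)(1,0,0) + K_2e^(t)(0,1,0) + K_3e^(-2t)(-2,0,1).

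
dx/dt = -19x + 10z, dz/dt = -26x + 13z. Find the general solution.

Coefficient matrix A = [[-19, 10], [-26, 13]].
Characteristic polynomial det(A - λI) = λ^2 + 6λ + 13 = 0.
Eigenvalues λ = -3 ± 2i (complex conjugate pair).
For λ=-3+2i: an eigenvector is (-1,-2) - i(-2,-3) = (-1 + 2i, -2 + 3i).
A real fundamental pair from Re and Im of e^((-3+2i)t)v: X_1 = e^(-3t)(cos(2t)·(-1,-2) + sin(2t)·(-2,-3)), X_2 = e^(-3t)(sin(2t)·(-1,-2) - cos(2t)·(-2,-3)).
General solution: c_1X_1 + c_2X_2.

x(t) = -2c_1e^(-3t)sin(2t) - c_1e^(-3t)cos(2t) - c_2e^(-3t)sin(2t) + 2c_2e^(-3t)cos(2t), z(t) = -3c_1e^(-3t)sin(2t) - 2c_1e^(-3t)cos(2t) - 2c_2e^(-3t)sin(2t) + 3c_2e^(-3t)cos(2t)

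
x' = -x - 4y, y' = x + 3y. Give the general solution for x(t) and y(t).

Coefficient matrix A = [[-1, -4], [1, 3]].
Characteristic polynomial det(A - λI) = λ^2 - 2λ + 1 = 0.
Single eigenvalue λ = 1 with algebraic multiplicity 2.
Eigenvector v = (2,-1); generalized eigenvector w with (A-λI)w=v is (1,-1).
General solution: e^(t)[c_1·v + c_2·(t·v + w)].

x(t) = 2c_1e^(t) + 2c_2te^(t) + c_2e^(t), y(t) = -c_1e^(t) - c_2te^(t) - c_2e^(t)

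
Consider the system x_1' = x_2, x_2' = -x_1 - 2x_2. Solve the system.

Coefficient matrix A = [[0, 1], [-1, -2]].
Characteristic polynomial det(A - λI) = λ^2 + 2λ + 1 = 0.
Single eigenvalue λ = -1 with algebraic multiplicity 2.
Eigenvector v = (1,-1); generalized eigenvector w with (A-λI)w=v is (0,1).
General solution: e^(-t)[c_1·v + c_2·(t·v + w)].

x_1(t) = c_1e^(-t) + c_2te^(-t), x_2(t) = -c_1e^(-t) - c_2te^(-t) + c_2e^(-t)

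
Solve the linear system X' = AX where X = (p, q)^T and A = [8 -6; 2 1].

Coefficient matrix A = [[8, -6], [2, 1]].
Characteristic polynomial det(A - λI) = λ^2 - 9λ + 20 = 0.
Eigenvalues λ = 4, 5.
For λ=4: (A-λI) row 1 is [4, -6], so an eigenvector is (3, 2).
For λ=5: (A-λI) row 1 is [3, -6], so an eigenvector is (-2, -1).
General solution: K_1e^(4t)(3,2) + K_2e^(5t)(-2,-1).

p(t) = 3K_1e^(4t) - 2K_2e^(5t), q(t) = 2K_1e^(4t) - K_2e^(5t)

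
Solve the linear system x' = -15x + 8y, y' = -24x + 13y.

Coefficient matrix A = [[-15, 8], [-24, 13]].
Characteristic polynomial det(A - λI) = λ^2 + 2λ - 3 = 0.
Eigenvalues λ = -3, 1.
For λ=-3: (A-λI) row 1 is [-12, 8], so an eigenvector is (2, 3).
For λ=1: (A-λI) row 1 is [-16, 8], so an eigenvector is (-1, -2).
General solution: K_1e^(-3t)(2,3) + K_2e^(t)(-1,-2).

x(t) = 2K_1e^(-3t) - K_2e^(t), y(t) = 3K_1e^(-3t) - 2K_2e^(t)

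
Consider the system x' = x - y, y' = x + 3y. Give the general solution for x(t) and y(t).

x(t) = c_1e^(2t) + c_2te^(2t) - c_2e^(2t), y(t) = -c_1e^(2t) - c_2te^(2t)

Coefficient matrix A = [[1, -1], [1, 3]].
Characteristic polynomial det(A - λI) = λ^2 - 4λ + 4 = 0.
Single eigenvalue λ = 2 with algebraic multiplicity 2.
Eigenvector v = (1,-1); generalized eigenvector w with (A-λI)w=v is (-1,0).
General solution: e^(2t)[c_1·v + c_2·(t·v + w)].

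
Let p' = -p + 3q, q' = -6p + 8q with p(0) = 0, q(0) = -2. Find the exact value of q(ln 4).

A = [[-1,3],[-6,8]]; eigenvalues λ = 2, 5.
Eigenvectors: (-1,-1) for λ=2, (1,2) for λ=5.
From the initial condition, c_1 = -2, c_2 = -2.
q(ln 4) = (-2)(4^2)(-1) + (-2)(4^5)(2) = -4064.

-4064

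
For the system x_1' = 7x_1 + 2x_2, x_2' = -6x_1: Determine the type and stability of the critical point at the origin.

unstable node

A = [[7,2],[-6,0]]; det(A-λI) = λ^2 - 7λ + 12.
λ = 4, 3: both positive.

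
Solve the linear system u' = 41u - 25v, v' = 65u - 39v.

Coefficient matrix A = [[41, -25], [65, -39]].
Characteristic polynomial det(A - λI) = λ^2 - 2λ + 26 = 0.
Eigenvalues λ = 1 ± 5i (complex conjugate pair).
For λ=1+5i: an eigenvector is (-1,-2) - i(2,3) = (-1 - 2i, -2 - 3i).
A real fundamental pair from Re and Im of e^((1+5i)t)v: X_1 = e^(t)(cos(5t)·(-1,-2) + sin(5t)·(2,3)), X_2 = e^(t)(sin(5t)·(-1,-2) - cos(5t)·(2,3)).
General solution: K_1X_1 + K_2X_2.

u(t) = 2K_1e^(t)sin(5t) - K_1e^(t)cos(5t) - K_2e^(t)sin(5t) - 2K_2e^(t)cos(5t), v(t) = 3K_1e^(t)sin(5t) - 2K_1e^(t)cos(5t) - 2K_2e^(t)sin(5t) - 3K_2e^(t)cos(5t)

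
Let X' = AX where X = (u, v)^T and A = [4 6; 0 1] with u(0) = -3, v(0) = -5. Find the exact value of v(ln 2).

-10

A = [[4,6],[0,1]]; eigenvalues λ = 4, 1.
Eigenvectors: (-1,0) for λ=4, (2,-1) for λ=1.
From the initial condition, c_1 = 13, c_2 = 5.
v(ln 2) = (13)(2^4)(0) + (5)(2^1)(-1) = -10.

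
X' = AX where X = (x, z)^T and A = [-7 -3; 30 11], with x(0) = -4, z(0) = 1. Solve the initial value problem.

Coefficient matrix A = [[-7, -3], [30, 11]].
Characteristic polynomial det(A - λI) = λ^2 - 4λ + 13 = 0.
Eigenvalues λ = 2 ± 3i (complex conjugate pair).
For λ=2+3i: an eigenvector is (-1,3) - i(0,-1) = (-1, 3 + i).
A real fundamental pair from Re and Im of e^((2+3i)t)v: X_1 = e^(2t)(cos(3t)·(-1,3) + sin(3t)·(0,-1)), X_2 = e^(2t)(sin(3t)·(-1,3) - cos(3t)·(0,-1)).
General solution: K_1X_1 + K_2X_2.
Applying x(0)=-4, z(0)=1 gives K_1=4, K_2=-11.

x(t) = 11e^(2t)sin(3t) - 4e^(2t)cos(3t), z(t) = -37e^(2t)sin(3t) + e^(2t)cos(3t)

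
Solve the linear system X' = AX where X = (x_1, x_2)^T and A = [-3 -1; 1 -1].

Coefficient matrix A = [[-3, -1], [1, -1]].
Characteristic polynomial det(A - λI) = λ^2 + 4λ + 4 = 0.
Single eigenvalue λ = -2 with algebraic multiplicity 2.
Eigenvector v = (-1,1); generalized eigenvector w with (A-λI)w=v is (1,0).
General solution: e^(-2t)[C_1·v + C_2·(t·v + w)].

x_1(t) = -C_1e^(-2t) - C_2te^(-2t) + C_2e^(-2t), x_2(t) = C_1e^(-2t) + C_2te^(-2t)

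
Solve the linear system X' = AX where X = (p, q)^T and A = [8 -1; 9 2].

p(t) = C_1e^(5t) + C_2te^(5t) + C_2e^(5t), q(t) = 3C_1e^(5t) + 3C_2te^(5t) + 2C_2e^(5t)

Coefficient matrix A = [[8, -1], [9, 2]].
Characteristic polynomial det(A - λI) = λ^2 - 10λ + 25 = 0.
Single eigenvalue λ = 5 with algebraic multiplicity 2.
Eigenvector v = (1,3); generalized eigenvector w with (A-λI)w=v is (1,2).
General solution: e^(5t)[C_1·v + C_2·(t·v + w)].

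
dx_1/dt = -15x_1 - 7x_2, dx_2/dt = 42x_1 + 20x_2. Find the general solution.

Coefficient matrix A = [[-15, -7], [42, 20]].
Characteristic polynomial det(A - λI) = λ^2 - 5λ - 6 = 0.
Eigenvalues λ = 6, -1.
For λ=6: (A-λI) row 1 is [-21, -7], so an eigenvector is (1, -3).
For λ=-1: (A-λI) row 1 is [-14, -7], so an eigenvector is (-1, 2).
General solution: K_1e^(6t)(1,-3) + K_2e^(-t)(-1,2).

x_1(t) = K_1e^(6t) - K_2e^(-t), x_2(t) = -3K_1e^(6t) + 2K_2e^(-t)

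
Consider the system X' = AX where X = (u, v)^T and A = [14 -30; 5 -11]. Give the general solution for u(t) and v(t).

u(t) = 2K_1e^(-t) - 3K_2e^(4t), v(t) = K_1e^(-t) - K_2e^(4t)

Coefficient matrix A = [[14, -30], [5, -11]].
Characteristic polynomial det(A - λI) = λ^2 - 3λ - 4 = 0.
Eigenvalues λ = -1, 4.
For λ=-1: (A-λI) row 1 is [15, -30], so an eigenvector is (2, 1).
For λ=4: (A-λI) row 1 is [10, -30], so an eigenvector is (-3, -1).
General solution: K_1e^(-t)(2,1) + K_2e^(4t)(-3,-1).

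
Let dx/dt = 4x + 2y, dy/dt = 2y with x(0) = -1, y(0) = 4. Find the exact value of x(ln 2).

32

A = [[4,2],[0,2]]; eigenvalues λ = 4, 2.
Eigenvectors: (1,0) for λ=4, (-1,1) for λ=2.
From the initial condition, c_1 = 3, c_2 = 4.
x(ln 2) = (3)(2^4)(1) + (4)(2^2)(-1) = 32.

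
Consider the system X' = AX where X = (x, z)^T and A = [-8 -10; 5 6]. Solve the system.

Coefficient matrix A = [[-8, -10], [5, 6]].
Characteristic polynomial det(A - λI) = λ^2 + 2λ + 2 = 0.
Eigenvalues λ = -1 ± i (complex conjugate pair).
For λ=-1+i: an eigenvector is (3,-2) - i(-1,1) = (3 + i, -2 - i).
A real fundamental pair from Re and Im of e^((-1+i)t)v: X_1 = e^(-t)(cos(t)·(3,-2) + sin(t)·(-1,1)), X_2 = e^(-t)(sin(t)·(3,-2) - cos(t)·(-1,1)).
General solution: K_1X_1 + K_2X_2.

x(t) = -K_1e^(-t)sin(t) + 3K_1e^(-t)cos(t) + 3K_2e^(-t)sin(t) + K_2e^(-t)cos(t), z(t) = K_1e^(-t)sin(t) - 2K_1e^(-t)cos(t) - 2K_2e^(-t)sin(t) - K_2e^(-t)cos(t)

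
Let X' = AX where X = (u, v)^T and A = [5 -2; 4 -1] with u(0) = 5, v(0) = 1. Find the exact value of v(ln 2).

56

A = [[5,-2],[4,-1]]; eigenvalues λ = 3, 1.
Eigenvectors: (-1,-1) for λ=3, (1,2) for λ=1.
From the initial condition, c_1 = -9, c_2 = -4.
v(ln 2) = (-9)(2^3)(-1) + (-4)(2^1)(2) = 56.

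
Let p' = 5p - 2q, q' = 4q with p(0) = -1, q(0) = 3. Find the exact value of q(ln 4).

768

A = [[5,-2],[0,4]]; eigenvalues λ = 4, 5.
Eigenvectors: (-2,-1) for λ=4, (-1,0) for λ=5.
From the initial condition, c_1 = -3, c_2 = 7.
q(ln 4) = (-3)(4^4)(-1) + (7)(4^5)(0) = 768.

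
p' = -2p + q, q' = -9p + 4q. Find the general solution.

Coefficient matrix A = [[-2, 1], [-9, 4]].
Characteristic polynomial det(A - λI) = λ^2 - 2λ + 1 = 0.
Single eigenvalue λ = 1 with algebraic multiplicity 2.
Eigenvector v = (1,3); generalized eigenvector w with (A-λI)w=v is (0,1).
General solution: e^(t)[C_1·v + C_2·(t·v + w)].

p(t) = C_1e^(t) + C_2te^(t), q(t) = 3C_1e^(t) + 3C_2te^(t) + C_2e^(t)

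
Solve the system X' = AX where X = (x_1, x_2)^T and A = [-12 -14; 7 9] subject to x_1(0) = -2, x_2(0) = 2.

Coefficient matrix A = [[-12, -14], [7, 9]].
Characteristic polynomial det(A - λI) = λ^2 + 3λ - 10 = 0.
Eigenvalues λ = 2, -5.
For λ=2: (A-λI) row 1 is [-14, -14], so an eigenvector is (1, -1).
For λ=-5: (A-λI) row 1 is [-7, -14], so an eigenvector is (2, -1).
General solution: c_1e^(2t)(1,-1) + c_2e^(-5t)(2,-1).
Applying x_1(0)=-2, x_2(0)=2 gives c_1=-2, c_2=0.

x_1(t) = -2e^(2t), x_2(t) = 2e^(2t)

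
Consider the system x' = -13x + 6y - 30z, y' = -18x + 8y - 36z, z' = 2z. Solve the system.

Coefficient matrix A = [[-13, 6, -30], [-18, 8, -36], [0, 0, 2]].
det(A - λI) = 0 gives eigenvalues λ = -1, -4, 2.
For λ=-1: eigenvector (1,2,0).
For λ=-4: eigenvector (2,3,0).
For λ=2: eigenvector (-2,0,1).
General solution: C_1e^(-t)(1,2,0) + C_2e^(-4t)(2,3,0) + C_3e^(2t)(-2,0,1).

x(t) = C_1e^(-t) + 2C_2e^(-4t) - 2C_3e^(2t), y(t) = 2C_1e^(-t) + 3C_2e^(-4t), z(t) = C_3e^(2t)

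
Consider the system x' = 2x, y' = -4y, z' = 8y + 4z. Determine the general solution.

x(t) = C_2e^(2t), y(t) = C_1e^(-4t), z(t) = -C_1e^(-4t) + C_3e^(4t)

Coefficient matrix A = [[2, 0, 0], [0, -4, 0], [0, 8, 4]].
det(A - λI) = 0 gives eigenvalues λ = -4, 2, 4.
For λ=-4: eigenvector (0,1,-1).
For λ=2: eigenvector (1,0,0).
For λ=4: eigenvector (0,0,1).
General solution: C_1e^(-4t)(0,1,-1) + C_2e^(2t)(1,0,0) + C_3e^(4t)(0,0,1).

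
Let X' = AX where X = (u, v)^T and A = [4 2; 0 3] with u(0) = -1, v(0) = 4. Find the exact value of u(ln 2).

A = [[4,2],[0,3]]; eigenvalues λ = 3, 4.
Eigenvectors: (-2,1) for λ=3, (-1,0) for λ=4.
From the initial condition, c_1 = 4, c_2 = -7.
u(ln 2) = (4)(2^3)(-2) + (-7)(2^4)(-1) = 48.

48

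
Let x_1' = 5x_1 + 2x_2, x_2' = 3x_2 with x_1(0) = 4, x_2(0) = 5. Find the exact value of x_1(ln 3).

2052

A = [[5,2],[0,3]]; eigenvalues λ = 5, 3.
Eigenvectors: (1,0) for λ=5, (1,-1) for λ=3.
From the initial condition, c_1 = 9, c_2 = -5.
x_1(ln 3) = (9)(3^5)(1) + (-5)(3^3)(1) = 2052.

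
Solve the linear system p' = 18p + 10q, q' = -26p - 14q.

Coefficient matrix A = [[18, 10], [-26, -14]].
Characteristic polynomial det(A - λI) = λ^2 - 4λ + 8 = 0.
Eigenvalues λ = 2 ± 2i (complex conjugate pair).
For λ=2+2i: an eigenvector is (2,-3) - i(1,-2) = (2 - i, -3 + 2i).
A real fundamental pair from Re and Im of e^((2+2i)t)v: X_1 = e^(2t)(cos(2t)·(2,-3) + sin(2t)·(1,-2)), X_2 = e^(2t)(sin(2t)·(2,-3) - cos(2t)·(1,-2)).
General solution: c_1X_1 + c_2X_2.

p(t) = c_1e^(2t)sin(2t) + 2c_1e^(2t)cos(2t) + 2c_2e^(2t)sin(2t) - c_2e^(2t)cos(2t), q(t) = -2c_1e^(2t)sin(2t) - 3c_1e^(2t)cos(2t) - 3c_2e^(2t)sin(2t) + 2c_2e^(2t)cos(2t)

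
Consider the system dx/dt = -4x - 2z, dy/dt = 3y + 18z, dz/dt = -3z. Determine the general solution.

Coefficient matrix A = [[-4, 0, -2], [0, 3, 18], [0, 0, -3]].
det(A - λI) = 0 gives eigenvalues λ = -4, 3, -3.
For λ=-4: eigenvector (1,0,0).
For λ=3: eigenvector (0,1,0).
For λ=-3: eigenvector (-2,-3,1).
General solution: K_1e^(-4t)(1,0,0) + K_2e^(3t)(0,1,0) + K_3e^(-3t)(-2,-3,1).

x(t) = K_1e^(-4t) - 2K_3e^(-3t), y(t) = K_2e^(3t) - 3K_3e^(-3t), z(t) = K_3e^(-3t)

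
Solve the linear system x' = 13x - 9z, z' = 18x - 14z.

Coefficient matrix A = [[13, -9], [18, -14]].
Characteristic polynomial det(A - λI) = λ^2 + λ - 20 = 0.
Eigenvalues λ = -5, 4.
For λ=-5: (A-λI) row 1 is [18, -9], so an eigenvector is (-1, -2).
For λ=4: (A-λI) row 1 is [9, -9], so an eigenvector is (-1, -1).
General solution: c_1e^(-5t)(-1,-2) + c_2e^(4t)(-1,-1).

x(t) = -c_1e^(-5t) - c_2e^(4t), z(t) = -2c_1e^(-5t) - c_2e^(4t)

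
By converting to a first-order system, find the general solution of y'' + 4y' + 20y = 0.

Let x_1 = y, x_2 = y'. Then x_1' = x_2 and x_2' = -20x_1 - 4x_2.
A = [[0,1],[-20,-4]]; det(A-λI) = λ^2 + 4λ + 20.
Eigenvalues λ = -2 ± 4i.

y(t) = C_1e^(-2t)cos(4t) + C_2e^(-2t)sin(4t)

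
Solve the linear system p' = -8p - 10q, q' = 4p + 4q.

p(t) = 2c_1e^(-2t)sin(2t) + c_1e^(-2t)cos(2t) + c_2e^(-2t)sin(2t) - 2c_2e^(-2t)cos(2t), q(t) = -c_1e^(-2t)sin(2t) - c_1e^(-2t)cos(2t) - c_2e^(-2t)sin(2t) + c_2e^(-2t)cos(2t)

Coefficient matrix A = [[-8, -10], [4, 4]].
Characteristic polynomial det(A - λI) = λ^2 + 4λ + 8 = 0.
Eigenvalues λ = -2 ± 2i (complex conjugate pair).
For λ=-2+2i: an eigenvector is (1,-1) - i(2,-1) = (1 - 2i, -1 + i).
A real fundamental pair from Re and Im of e^((-2+2i)t)v: X_1 = e^(-2t)(cos(2t)·(1,-1) + sin(2t)·(2,-1)), X_2 = e^(-2t)(sin(2t)·(1,-1) - cos(2t)·(2,-1)).
General solution: c_1X_1 + c_2X_2.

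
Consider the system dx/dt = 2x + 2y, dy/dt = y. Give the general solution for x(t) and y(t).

x(t) = -K_1e^(2t) + 2K_2e^(t), y(t) = -K_2e^(t)

Coefficient matrix A = [[2, 2], [0, 1]].
Characteristic polynomial det(A - λI) = λ^2 - 3λ + 2 = 0.
Eigenvalues λ = 2, 1.
For λ=2: (A-λI) row 1 is [0, 2], so an eigenvector is (-1, 0).
For λ=1: (A-λI) row 1 is [1, 2], so an eigenvector is (2, -1).
General solution: K_1e^(2t)(-1,0) + K_2e^(t)(2,-1).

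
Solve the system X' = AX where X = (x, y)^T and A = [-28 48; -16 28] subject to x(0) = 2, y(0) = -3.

Coefficient matrix A = [[-28, 48], [-16, 28]].
Characteristic polynomial det(A - λI) = λ^2 - 16 = 0.
Eigenvalues λ = 4, -4.
For λ=4: (A-λI) row 1 is [-32, 48], so an eigenvector is (-3, -2).
For λ=-4: (A-λI) row 1 is [-24, 48], so an eigenvector is (2, 1).
General solution: c_1e^(4t)(-3,-2) + c_2e^(-4t)(2,1).
Applying x(0)=2, y(0)=-3 gives c_1=8, c_2=13.

x(t) = -24e^(4t) + 26e^(-4t), y(t) = -16e^(4t) + 13e^(-4t)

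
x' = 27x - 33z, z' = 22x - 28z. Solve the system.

x(t) = -K_1e^(-6t) + 3K_2e^(5t), z(t) = -K_1e^(-6t) + 2K_2e^(5t)

Coefficient matrix A = [[27, -33], [22, -28]].
Characteristic polynomial det(A - λI) = λ^2 + λ - 30 = 0.
Eigenvalues λ = -6, 5.
For λ=-6: (A-λI) row 1 is [33, -33], so an eigenvector is (-1, -1).
For λ=5: (A-λI) row 1 is [22, -33], so an eigenvector is (3, 2).
General solution: K_1e^(-6t)(-1,-1) + K_2e^(5t)(3,2).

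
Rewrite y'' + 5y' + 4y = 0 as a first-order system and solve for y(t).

y(t) = C_1e^(-t) + C_2e^(-4t)

Let x_1 = y, x_2 = y'. Then x_1' = x_2 and x_2' = -4x_1 - 5x_2.
A = [[0,1],[-4,-5]]; det(A-λI) = λ^2 + 5λ + 4.
Eigenvalues λ = -1, -4 with eigenvectors (1,-1), (1,-4).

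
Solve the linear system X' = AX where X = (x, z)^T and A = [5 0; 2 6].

Coefficient matrix A = [[5, 0], [2, 6]].
Characteristic polynomial det(A - λI) = λ^2 - 11λ + 30 = 0.
Eigenvalues λ = 5, 6.
For λ=5: (A-λI) row 2 is [2, 1], so an eigenvector is (-1, 2).
For λ=6: (A-λI) row 1 is [-1, 0], so an eigenvector is (0, -1).
General solution: c_1e^(5t)(-1,2) + c_2e^(6t)(0,-1).

x(t) = -c_1e^(5t), z(t) = 2c_1e^(5t) - c_2e^(6t)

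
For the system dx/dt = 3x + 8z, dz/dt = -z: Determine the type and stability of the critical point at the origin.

A = [[3,8],[0,-1]]; det(A-λI) = λ^2 - 2λ - 3.
λ = -1, 3: opposite signs.

saddle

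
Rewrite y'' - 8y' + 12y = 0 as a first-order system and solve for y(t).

Let x_1 = y, x_2 = y'. Then x_1' = x_2 and x_2' = -12x_1 + 8x_2.
A = [[0,1],[-12,8]]; det(A-λI) = λ^2 - 8λ + 12.
Eigenvalues λ = 2, 6 with eigenvectors (1,2), (1,6).

y(t) = c_1e^(2t) + c_2e^(6t)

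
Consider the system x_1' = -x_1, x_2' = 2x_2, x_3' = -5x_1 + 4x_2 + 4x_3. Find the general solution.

x_1(t) = K_1e^(-t), x_2(t) = K_3e^(2t), x_3(t) = K_1e^(-t) + K_2e^(4t) - 2K_3e^(2t)

Coefficient matrix A = [[-1, 0, 0], [0, 2, 0], [-5, 4, 4]].
det(A - λI) = 0 gives eigenvalues λ = -1, 4, 2.
For λ=-1: eigenvector (1,0,1).
For λ=4: eigenvector (0,0,1).
For λ=2: eigenvector (0,1,-2).
General solution: K_1e^(-t)(1,0,1) + K_2e^(4t)(0,0,1) + K_3e^(2t)(0,1,-2).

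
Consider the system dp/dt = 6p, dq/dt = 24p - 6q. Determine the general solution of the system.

p(t) = -c_2e^(6t), q(t) = -c_1e^(-6t) - 2c_2e^(6t)

Coefficient matrix A = [[6, 0], [24, -6]].
Characteristic polynomial det(A - λI) = λ^2 - 36 = 0.
Eigenvalues λ = -6, 6.
For λ=-6: (A-λI) row 1 is [12, 0], so an eigenvector is (0, -1).
For λ=6: (A-λI) row 2 is [24, -12], so an eigenvector is (-1, -2).
General solution: c_1e^(-6t)(0,-1) + c_2e^(6t)(-1,-2).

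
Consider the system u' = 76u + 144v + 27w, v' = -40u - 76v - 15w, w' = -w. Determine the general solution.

u(t) = 9C_1e^(-t) - 2C_2e^(4t) - 9C_3e^(-4t), v(t) = -5C_1e^(-t) + C_2e^(4t) + 5C_3e^(-4t), w(t) = C_1e^(-t)

Coefficient matrix A = [[76, 144, 27], [-40, -76, -15], [0, 0, -1]].
det(A - λI) = 0 gives eigenvalues λ = -1, 4, -4.
For λ=-1: eigenvector (9,-5,1).
For λ=4: eigenvector (-2,1,0).
For λ=-4: eigenvector (-9,5,0).
General solution: C_1e^(-t)(9,-5,1) + C_2e^(4t)(-2,1,0) + C_3e^(-4t)(-9,5,0).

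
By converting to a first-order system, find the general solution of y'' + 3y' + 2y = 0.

y(t) = K_1e^(-t) + K_2e^(-2t)

Let x_1 = y, x_2 = y'. Then x_1' = x_2 and x_2' = -2x_1 - 3x_2.
A = [[0,1],[-2,-3]]; det(A-λI) = λ^2 + 3λ + 2.
Eigenvalues λ = -1, -2 with eigenvectors (1,-1), (1,-2).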